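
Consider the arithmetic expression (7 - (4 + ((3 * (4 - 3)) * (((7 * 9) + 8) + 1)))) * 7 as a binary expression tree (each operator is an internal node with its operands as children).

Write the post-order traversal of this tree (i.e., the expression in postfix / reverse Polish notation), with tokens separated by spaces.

Post-order on an expression tree gives postfix notation: for each operator, emit left operand, right operand, then the operator.

7 4 3 4 3 - * 7 9 * 8 + 1 + * + - 7 *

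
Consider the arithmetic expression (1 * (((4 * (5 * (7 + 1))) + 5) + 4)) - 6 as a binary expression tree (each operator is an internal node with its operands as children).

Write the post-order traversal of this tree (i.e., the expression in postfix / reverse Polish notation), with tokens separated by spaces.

1 4 5 7 1 + * * 5 + 4 + * 6 -

Post-order on an expression tree gives postfix notation: for each operator, emit left operand, right operand, then the operator.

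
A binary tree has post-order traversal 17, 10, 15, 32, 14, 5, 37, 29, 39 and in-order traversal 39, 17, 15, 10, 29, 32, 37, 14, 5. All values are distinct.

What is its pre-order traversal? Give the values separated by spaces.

39 29 15 17 10 37 32 5 14

The last element of post-order is the root; it splits in-order into left and right subtrees.
Root 39: left subtree has 0 nodes { }, right has 8 {17, 15, 10, 29, 32, 37, 14, 5}.
  Root 29: left subtree has 3 nodes {17, 15, 10}, right has 4 {32, 37, 14, 5}.
    Root 15: left subtree has 1 node {17}, right has 1 {10}.
    Root 37: left subtree has 1 node {32}, right has 2 {14, 5}.
      Root 5: left subtree has 1 node {14}, right has 0 { }.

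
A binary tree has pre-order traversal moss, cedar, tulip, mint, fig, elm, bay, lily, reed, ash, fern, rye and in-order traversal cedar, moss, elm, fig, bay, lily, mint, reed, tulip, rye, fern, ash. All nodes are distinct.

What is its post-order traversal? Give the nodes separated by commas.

cedar, elm, lily, bay, fig, reed, mint, rye, fern, ash, tulip, moss

The first element of pre-order is the root; it splits in-order into left and right subtrees.
Root moss: left subtree has 1 node {cedar}, right has 10 {elm, fig, bay, lily, mint, reed, tulip, rye, fern, ash}.
  Root tulip: left subtree has 6 nodes {elm, fig, bay, lily, mint, reed}, right has 3 {rye, fern, ash}.
    Root mint: left subtree has 4 nodes {elm, fig, bay, lily}, right has 1 {reed}.
      Root fig: left subtree has 1 node {elm}, right has 2 {bay, lily}.
        Root bay: left subtree has 0 nodes { }, right has 1 {lily}.
    Root ash: left subtree has 2 nodes {rye, fern}, right has 0 { }.
      Root fern: left subtree has 1 node {rye}, right has 0 { }.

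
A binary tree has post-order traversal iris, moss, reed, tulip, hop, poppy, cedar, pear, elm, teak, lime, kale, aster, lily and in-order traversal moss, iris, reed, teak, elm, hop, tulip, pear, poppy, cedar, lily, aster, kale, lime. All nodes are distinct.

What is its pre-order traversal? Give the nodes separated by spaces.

lily teak reed moss iris elm pear hop tulip cedar poppy aster kale lime

The last element of post-order is the root; it splits in-order into left and right subtrees.
Root lily: left subtree has 10 nodes {moss, iris, reed, teak, elm, hop, tulip, pear, poppy, cedar}, right has 3 {aster, kale, lime}.
  Root teak: left subtree has 3 nodes {moss, iris, reed}, right has 6 {elm, hop, tulip, pear, poppy, cedar}.
    Root reed: left subtree has 2 nodes {moss, iris}, right has 0 { }.
      Root moss: left subtree has 0 nodes { }, right has 1 {iris}.
    Root elm: left subtree has 0 nodes { }, right has 5 {hop, tulip, pear, poppy, cedar}.
      Root pear: left subtree has 2 nodes {hop, tulip}, right has 2 {poppy, cedar}.
        Root hop: left subtree has 0 nodes { }, right has 1 {tulip}.
        Root cedar: left subtree has 1 node {poppy}, right has 0 { }.
  Root aster: left subtree has 0 nodes { }, right has 2 {kale, lime}.
    Root kale: left subtree has 0 nodes { }, right has 1 {lime}.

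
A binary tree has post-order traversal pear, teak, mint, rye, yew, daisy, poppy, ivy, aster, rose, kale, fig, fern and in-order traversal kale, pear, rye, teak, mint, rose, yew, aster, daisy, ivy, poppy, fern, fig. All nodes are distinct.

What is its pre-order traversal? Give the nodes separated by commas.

fern, kale, rose, rye, pear, mint, teak, aster, yew, ivy, daisy, poppy, fig

The last element of post-order is the root; it splits in-order into left and right subtrees.
Root fern: left subtree has 11 nodes {kale, pear, rye, teak, mint, rose, yew, aster, daisy, ivy, poppy}, right has 1 {fig}.
  Root kale: left subtree has 0 nodes { }, right has 10 {pear, rye, teak, mint, rose, yew, aster, daisy, ivy, poppy}.
    Root rose: left subtree has 4 nodes {pear, rye, teak, mint}, right has 5 {yew, aster, daisy, ivy, poppy}.
      Root rye: left subtree has 1 node {pear}, right has 2 {teak, mint}.
        Root mint: left subtree has 1 node {teak}, right has 0 { }.
      Root aster: left subtree has 1 node {yew}, right has 3 {daisy, ivy, poppy}.
        Root ivy: left subtree has 1 node {daisy}, right has 1 {poppy}.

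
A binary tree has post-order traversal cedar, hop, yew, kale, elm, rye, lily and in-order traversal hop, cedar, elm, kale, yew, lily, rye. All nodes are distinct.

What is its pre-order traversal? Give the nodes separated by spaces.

lily elm hop cedar kale yew rye

The last element of post-order is the root; it splits in-order into left and right subtrees.
Root lily: left subtree has 5 nodes {hop, cedar, elm, kale, yew}, right has 1 {rye}.
  Root elm: left subtree has 2 nodes {hop, cedar}, right has 2 {kale, yew}.
    Root hop: left subtree has 0 nodes { }, right has 1 {cedar}.
    Root kale: left subtree has 0 nodes { }, right has 1 {yew}.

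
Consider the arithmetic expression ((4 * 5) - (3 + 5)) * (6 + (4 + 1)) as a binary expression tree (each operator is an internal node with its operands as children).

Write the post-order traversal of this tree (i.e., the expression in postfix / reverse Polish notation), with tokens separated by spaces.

4 5 * 3 5 + - 6 4 1 + + *

Post-order on an expression tree gives postfix notation: for each operator, emit left operand, right operand, then the operator.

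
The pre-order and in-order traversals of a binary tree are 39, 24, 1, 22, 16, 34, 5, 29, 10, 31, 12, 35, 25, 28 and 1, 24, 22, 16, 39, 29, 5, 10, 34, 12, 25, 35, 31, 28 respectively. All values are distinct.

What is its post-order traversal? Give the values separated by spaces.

1 16 22 24 29 10 5 25 35 12 28 31 34 39

The first element of pre-order is the root; it splits in-order into left and right subtrees.
Root 39: left subtree has 4 nodes {1, 24, 22, 16}, right has 9 {29, 5, 10, 34, 12, 25, 35, 31, 28}.
  Root 24: left subtree has 1 node {1}, right has 2 {22, 16}.
    Root 22: left subtree has 0 nodes { }, right has 1 {16}.
  Root 34: left subtree has 3 nodes {29, 5, 10}, right has 5 {12, 25, 35, 31, 28}.
    Root 5: left subtree has 1 node {29}, right has 1 {10}.
    Root 31: left subtree has 3 nodes {12, 25, 35}, right has 1 {28}.
      Root 12: left subtree has 0 nodes { }, right has 2 {25, 35}.
        Root 35: left subtree has 1 node {25}, right has 0 { }.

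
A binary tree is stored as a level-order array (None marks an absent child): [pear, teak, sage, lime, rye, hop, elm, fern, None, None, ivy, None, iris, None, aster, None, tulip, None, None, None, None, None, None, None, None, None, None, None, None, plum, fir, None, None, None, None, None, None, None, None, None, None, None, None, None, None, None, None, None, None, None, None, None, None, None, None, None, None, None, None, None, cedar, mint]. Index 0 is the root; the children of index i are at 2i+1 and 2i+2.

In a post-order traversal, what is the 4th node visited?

ivy

Post-order visits the left subtree, then the right subtree, then the node.
At pear: go left to teak.
  At teak: go left to lime.
    At lime: go left to fern.
      At fern: no left child.
      At fern: go right to tulip.
        tulip is a leaf — visit tulip.
      Visit fern.
    At lime: no right child.
    Visit lime.
  At teak: go right to rye.
    At rye: no left child.
    At rye: go right to ivy.
      ivy is a leaf — visit ivy.
    Visit rye.
  Visit teak.
At pear: go right to sage.
  At sage: go left to hop.
    At hop: no left child.
    At hop: go right to iris.
      iris is a leaf — visit iris.
    Visit hop.
  At sage: go right to elm.
    At elm: no left child.
    At elm: go right to aster.
      At aster: go left to plum.
        At plum: no left child.
        At plum: go right to cedar.
          cedar is a leaf — visit cedar.
        Visit plum.
      At aster: go right to fir.
        At fir: go left to mint.
          mint is a leaf — visit mint.
        At fir: no right child.
        Visit fir.
      Visit aster.
    Visit elm.
  Visit sage.
Visit pear.
Full post-order sequence: tulip, fern, lime, ivy, rye, teak, iris, hop, cedar, plum, mint, fir, aster, elm, sage, pear.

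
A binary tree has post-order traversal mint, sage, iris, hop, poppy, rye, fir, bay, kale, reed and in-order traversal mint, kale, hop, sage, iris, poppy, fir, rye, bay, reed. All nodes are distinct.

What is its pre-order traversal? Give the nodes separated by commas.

The last element of post-order is the root; it splits in-order into left and right subtrees.
Root reed: left subtree has 9 nodes {mint, kale, hop, sage, iris, poppy, fir, rye, bay}, right has 0 { }.
  Root kale: left subtree has 1 node {mint}, right has 7 {hop, sage, iris, poppy, fir, rye, bay}.
    Root bay: left subtree has 6 nodes {hop, sage, iris, poppy, fir, rye}, right has 0 { }.
      Root fir: left subtree has 4 nodes {hop, sage, iris, poppy}, right has 1 {rye}.
        Root poppy: left subtree has 3 nodes {hop, sage, iris}, right has 0 { }.
          Root hop: left subtree has 0 nodes { }, right has 2 {sage, iris}.
            Root iris: left subtree has 1 node {sage}, right has 0 { }.

reed, kale, mint, bay, fir, poppy, hop, iris, sage, rye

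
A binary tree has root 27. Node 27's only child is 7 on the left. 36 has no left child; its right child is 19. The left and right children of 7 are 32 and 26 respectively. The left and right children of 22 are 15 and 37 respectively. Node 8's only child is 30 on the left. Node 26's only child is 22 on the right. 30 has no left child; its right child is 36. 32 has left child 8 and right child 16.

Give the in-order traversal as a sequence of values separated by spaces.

30 36 19 8 32 16 7 26 15 22 37 27

In-order visits the left subtree, then the node, then the right subtree.
At 27: go left to 7.
  At 7: go left to 32.
    At 32: go left to 8.
      At 8: go left to 30.
        At 30: no left child.
        Visit 30.
        At 30: go right to 36.
          At 36: no left child.
          Visit 36.
          At 36: go right to 19.
            19 is a leaf — visit 19.
      Visit 8.
      At 8: no right child.
    Visit 32.
    At 32: go right to 16.
      16 is a leaf — visit 16.
  Visit 7.
  At 7: go right to 26.
    At 26: no left child.
    Visit 26.
    At 26: go right to 22.
      At 22: go left to 15.
        15 is a leaf — visit 15.
      Visit 22.
      At 22: go right to 37.
        37 is a leaf — visit 37.
Visit 27.
At 27: no right child.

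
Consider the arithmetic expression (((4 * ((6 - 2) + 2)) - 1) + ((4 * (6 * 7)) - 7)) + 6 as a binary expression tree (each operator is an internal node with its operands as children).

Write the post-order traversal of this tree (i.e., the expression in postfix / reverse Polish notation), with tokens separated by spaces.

4 6 2 - 2 + * 1 - 4 6 7 * * 7 - + 6 +

Post-order on an expression tree gives postfix notation: for each operator, emit left operand, right operand, then the operator.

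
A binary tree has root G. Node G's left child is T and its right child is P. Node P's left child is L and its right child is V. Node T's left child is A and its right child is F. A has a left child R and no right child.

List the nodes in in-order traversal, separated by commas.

R, A, T, F, G, L, P, V

In-order visits the left subtree, then the node, then the right subtree.
At G: go left to T.
  At T: go left to A.
    At A: go left to R.
      R is a leaf — visit R.
    Visit A.
    At A: no right child.
  Visit T.
  At T: go right to F.
    F is a leaf — visit F.
Visit G.
At G: go right to P.
  At P: go left to L.
    L is a leaf — visit L.
  Visit P.
  At P: go right to V.
    V is a leaf — visit V.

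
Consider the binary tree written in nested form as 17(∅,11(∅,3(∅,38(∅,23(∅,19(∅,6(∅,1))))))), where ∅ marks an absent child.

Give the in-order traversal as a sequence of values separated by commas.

In-order visits the left subtree, then the node, then the right subtree.
At 17: no left child.
Visit 17.
At 17: go right to 11.
  At 11: no left child.
  Visit 11.
  At 11: go right to 3.
    At 3: no left child.
    Visit 3.
    At 3: go right to 38.
      At 38: no left child.
      Visit 38.
      At 38: go right to 23.
        At 23: no left child.
        Visit 23.
        At 23: go right to 19.
          At 19: no left child.
          Visit 19.
          At 19: go right to 6.
            At 6: no left child.
            Visit 6.
            At 6: go right to 1.
              1 is a leaf — visit 1.

17, 11, 3, 38, 23, 19, 6, 1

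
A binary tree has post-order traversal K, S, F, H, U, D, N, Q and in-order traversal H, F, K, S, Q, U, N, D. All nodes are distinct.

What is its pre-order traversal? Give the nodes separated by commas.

Q, H, F, S, K, N, U, D

The last element of post-order is the root; it splits in-order into left and right subtrees.
Root Q: left subtree has 4 nodes {H, F, K, S}, right has 3 {U, N, D}.
  Root H: left subtree has 0 nodes { }, right has 3 {F, K, S}.
    Root F: left subtree has 0 nodes { }, right has 2 {K, S}.
      Root S: left subtree has 1 node {K}, right has 0 { }.
  Root N: left subtree has 1 node {U}, right has 1 {D}.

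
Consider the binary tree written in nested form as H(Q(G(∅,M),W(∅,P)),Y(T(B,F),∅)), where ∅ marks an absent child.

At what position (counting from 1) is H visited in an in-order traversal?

In-order visits the left subtree, then the node, then the right subtree.
At H: go left to Q.
  At Q: go left to G.
    At G: no left child.
    Visit G.
    At G: go right to M.
      M is a leaf — visit M.
  Visit Q.
  At Q: go right to W.
    At W: no left child.
    Visit W.
    At W: go right to P.
      P is a leaf — visit P.
Visit H.
At H: go right to Y.
  At Y: go left to T.
    At T: go left to B.
      B is a leaf — visit B.
    Visit T.
    At T: go right to F.
      F is a leaf — visit F.
  Visit Y.
  At Y: no right child.
Full in-order sequence: G, M, Q, W, P, H, B, T, F, Y.

6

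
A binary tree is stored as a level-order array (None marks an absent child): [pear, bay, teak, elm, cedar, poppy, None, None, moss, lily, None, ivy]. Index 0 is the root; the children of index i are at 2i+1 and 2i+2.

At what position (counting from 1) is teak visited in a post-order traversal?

8

Post-order visits the left subtree, then the right subtree, then the node.
At pear: go left to bay.
  At bay: go left to elm.
    At elm: no left child.
    At elm: go right to moss.
      moss is a leaf — visit moss.
    Visit elm.
  At bay: go right to cedar.
    At cedar: go left to lily.
      lily is a leaf — visit lily.
    At cedar: no right child.
    Visit cedar.
  Visit bay.
At pear: go right to teak.
  At teak: go left to poppy.
    At poppy: go left to ivy.
      ivy is a leaf — visit ivy.
    At poppy: no right child.
    Visit poppy.
  At teak: no right child.
  Visit teak.
Visit pear.
Full post-order sequence: moss, elm, lily, cedar, bay, ivy, poppy, teak, pear.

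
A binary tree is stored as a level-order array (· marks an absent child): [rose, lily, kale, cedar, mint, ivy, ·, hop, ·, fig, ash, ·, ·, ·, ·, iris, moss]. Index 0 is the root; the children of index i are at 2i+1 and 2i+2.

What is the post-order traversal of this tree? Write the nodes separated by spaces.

Post-order visits the left subtree, then the right subtree, then the node.
At rose: go left to lily.
  At lily: go left to cedar.
    At cedar: go left to hop.
      At hop: go left to iris.
        iris is a leaf — visit iris.
      At hop: go right to moss.
        moss is a leaf — visit moss.
      Visit hop.
    At cedar: no right child.
    Visit cedar.
  At lily: go right to mint.
    At mint: go left to fig.
      fig is a leaf — visit fig.
    At mint: go right to ash.
      ash is a leaf — visit ash.
    Visit mint.
  Visit lily.
At rose: go right to kale.
  At kale: go left to ivy.
    ivy is a leaf — visit ivy.
  At kale: no right child.
  Visit kale.
Visit rose.

iris moss hop cedar fig ash mint lily ivy kale rose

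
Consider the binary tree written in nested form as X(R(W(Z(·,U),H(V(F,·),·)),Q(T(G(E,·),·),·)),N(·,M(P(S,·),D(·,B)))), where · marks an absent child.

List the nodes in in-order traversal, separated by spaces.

In-order visits the left subtree, then the node, then the right subtree.
At X: go left to R.
  At R: go left to W.
    At W: go left to Z.
      At Z: no left child.
      Visit Z.
      At Z: go right to U.
        U is a leaf — visit U.
    Visit W.
    At W: go right to H.
      At H: go left to V.
        At V: go left to F.
          F is a leaf — visit F.
        Visit V.
        At V: no right child.
      Visit H.
      At H: no right child.
  Visit R.
  At R: go right to Q.
    At Q: go left to T.
      At T: go left to G.
        At G: go left to E.
          E is a leaf — visit E.
        Visit G.
        At G: no right child.
      Visit T.
      At T: no right child.
    Visit Q.
    At Q: no right child.
Visit X.
At X: go right to N.
  At N: no left child.
  Visit N.
  At N: go right to M.
    At M: go left to P.
      At P: go left to S.
        S is a leaf — visit S.
      Visit P.
      At P: no right child.
    Visit M.
    At M: go right to D.
      At D: no left child.
      Visit D.
      At D: go right to B.
        B is a leaf — visit B.

Z U W F V H R E G T Q X N S P M D B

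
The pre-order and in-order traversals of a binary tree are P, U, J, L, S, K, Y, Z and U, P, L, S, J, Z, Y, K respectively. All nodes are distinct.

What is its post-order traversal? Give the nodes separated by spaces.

The first element of pre-order is the root; it splits in-order into left and right subtrees.
Root P: left subtree has 1 node {U}, right has 6 {L, S, J, Z, Y, K}.
  Root J: left subtree has 2 nodes {L, S}, right has 3 {Z, Y, K}.
    Root L: left subtree has 0 nodes { }, right has 1 {S}.
    Root K: left subtree has 2 nodes {Z, Y}, right has 0 { }.
      Root Y: left subtree has 1 node {Z}, right has 0 { }.

U S L Z Y K J P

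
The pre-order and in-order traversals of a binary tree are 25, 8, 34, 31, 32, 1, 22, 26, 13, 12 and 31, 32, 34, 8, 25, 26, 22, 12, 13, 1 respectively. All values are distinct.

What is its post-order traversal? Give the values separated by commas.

The first element of pre-order is the root; it splits in-order into left and right subtrees.
Root 25: left subtree has 4 nodes {31, 32, 34, 8}, right has 5 {26, 22, 12, 13, 1}.
  Root 8: left subtree has 3 nodes {31, 32, 34}, right has 0 { }.
    Root 34: left subtree has 2 nodes {31, 32}, right has 0 { }.
      Root 31: left subtree has 0 nodes { }, right has 1 {32}.
  Root 1: left subtree has 4 nodes {26, 22, 12, 13}, right has 0 { }.
    Root 22: left subtree has 1 node {26}, right has 2 {12, 13}.
      Root 13: left subtree has 1 node {12}, right has 0 { }.

32, 31, 34, 8, 26, 12, 13, 22, 1, 25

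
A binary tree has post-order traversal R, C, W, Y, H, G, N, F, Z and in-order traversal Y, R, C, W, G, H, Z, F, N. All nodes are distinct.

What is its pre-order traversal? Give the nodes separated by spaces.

The last element of post-order is the root; it splits in-order into left and right subtrees.
Root Z: left subtree has 6 nodes {Y, R, C, W, G, H}, right has 2 {F, N}.
  Root G: left subtree has 4 nodes {Y, R, C, W}, right has 1 {H}.
    Root Y: left subtree has 0 nodes { }, right has 3 {R, C, W}.
      Root W: left subtree has 2 nodes {R, C}, right has 0 { }.
        Root C: left subtree has 1 node {R}, right has 0 { }.
  Root F: left subtree has 0 nodes { }, right has 1 {N}.

Z G Y W C R H F N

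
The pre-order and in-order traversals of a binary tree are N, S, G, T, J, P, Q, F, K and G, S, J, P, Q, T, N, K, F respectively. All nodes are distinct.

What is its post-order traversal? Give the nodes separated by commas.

G, Q, P, J, T, S, K, F, N

The first element of pre-order is the root; it splits in-order into left and right subtrees.
Root N: left subtree has 6 nodes {G, S, J, P, Q, T}, right has 2 {K, F}.
  Root S: left subtree has 1 node {G}, right has 4 {J, P, Q, T}.
    Root T: left subtree has 3 nodes {J, P, Q}, right has 0 { }.
      Root J: left subtree has 0 nodes { }, right has 2 {P, Q}.
        Root P: left subtree has 0 nodes { }, right has 1 {Q}.
  Root F: left subtree has 1 node {K}, right has 0 { }.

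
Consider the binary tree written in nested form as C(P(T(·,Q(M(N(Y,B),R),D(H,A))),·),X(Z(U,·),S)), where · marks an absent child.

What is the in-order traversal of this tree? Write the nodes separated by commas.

T, Y, N, B, M, R, Q, H, D, A, P, C, U, Z, X, S

In-order visits the left subtree, then the node, then the right subtree.
At C: go left to P.
  At P: go left to T.
    At T: no left child.
    Visit T.
    At T: go right to Q.
      At Q: go left to M.
        At M: go left to N.
          At N: go left to Y.
            Y is a leaf — visit Y.
          Visit N.
          At N: go right to B.
            B is a leaf — visit B.
        Visit M.
        At M: go right to R.
          R is a leaf — visit R.
      Visit Q.
      At Q: go right to D.
        At D: go left to H.
          H is a leaf — visit H.
        Visit D.
        At D: go right to A.
          A is a leaf — visit A.
  Visit P.
  At P: no right child.
Visit C.
At C: go right to X.
  At X: go left to Z.
    At Z: go left to U.
      U is a leaf — visit U.
    Visit Z.
    At Z: no right child.
  Visit X.
  At X: go right to S.
    S is a leaf — visit S.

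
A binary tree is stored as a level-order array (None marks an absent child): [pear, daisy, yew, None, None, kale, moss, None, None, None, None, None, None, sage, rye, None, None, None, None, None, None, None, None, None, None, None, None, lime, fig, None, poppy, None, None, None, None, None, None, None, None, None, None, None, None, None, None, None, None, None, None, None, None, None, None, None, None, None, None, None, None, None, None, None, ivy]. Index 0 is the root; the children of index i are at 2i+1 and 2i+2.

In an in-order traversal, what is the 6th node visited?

sage

In-order visits the left subtree, then the node, then the right subtree.
At pear: go left to daisy.
  daisy is a leaf — visit daisy.
Visit pear.
At pear: go right to yew.
  At yew: go left to kale.
    kale is a leaf — visit kale.
  Visit yew.
  At yew: go right to moss.
    At moss: go left to sage.
      At sage: go left to lime.
        lime is a leaf — visit lime.
      Visit sage.
      At sage: go right to fig.
        fig is a leaf — visit fig.
    Visit moss.
    At moss: go right to rye.
      At rye: no left child.
      Visit rye.
      At rye: go right to poppy.
        At poppy: no left child.
        Visit poppy.
        At poppy: go right to ivy.
          ivy is a leaf — visit ivy.
Full in-order sequence: daisy, pear, kale, yew, lime, sage, fig, moss, rye, poppy, ivy.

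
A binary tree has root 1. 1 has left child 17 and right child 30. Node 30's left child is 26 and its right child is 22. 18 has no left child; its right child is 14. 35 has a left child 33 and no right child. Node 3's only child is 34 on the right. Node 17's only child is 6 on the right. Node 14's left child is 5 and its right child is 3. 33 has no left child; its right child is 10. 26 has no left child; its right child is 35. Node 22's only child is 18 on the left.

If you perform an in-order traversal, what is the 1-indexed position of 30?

In-order visits the left subtree, then the node, then the right subtree.
At 1: go left to 17.
  At 17: no left child.
  Visit 17.
  At 17: go right to 6.
    6 is a leaf — visit 6.
Visit 1.
At 1: go right to 30.
  At 30: go left to 26.
    At 26: no left child.
    Visit 26.
    At 26: go right to 35.
      At 35: go left to 33.
        At 33: no left child.
        Visit 33.
        At 33: go right to 10.
          10 is a leaf — visit 10.
      Visit 35.
      At 35: no right child.
  Visit 30.
  At 30: go right to 22.
    At 22: go left to 18.
      At 18: no left child.
      Visit 18.
      At 18: go right to 14.
        At 14: go left to 5.
          5 is a leaf — visit 5.
        Visit 14.
        At 14: go right to 3.
          At 3: no left child.
          Visit 3.
          At 3: go right to 34.
            34 is a leaf — visit 34.
    Visit 22.
    At 22: no right child.
Full in-order sequence: 17, 6, 1, 26, 33, 10, 35, 30, 18, 5, 14, 3, 34, 22.

8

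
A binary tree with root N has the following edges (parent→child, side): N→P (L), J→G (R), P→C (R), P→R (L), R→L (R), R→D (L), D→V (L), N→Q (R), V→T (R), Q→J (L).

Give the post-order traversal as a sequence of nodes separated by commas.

Post-order visits the left subtree, then the right subtree, then the node.
At N: go left to P.
  At P: go left to R.
    At R: go left to D.
      At D: go left to V.
        At V: no left child.
        At V: go right to T.
          T is a leaf — visit T.
        Visit V.
      At D: no right child.
      Visit D.
    At R: go right to L.
      L is a leaf — visit L.
    Visit R.
  At P: go right to C.
    C is a leaf — visit C.
  Visit P.
At N: go right to Q.
  At Q: go left to J.
    At J: no left child.
    At J: go right to G.
      G is a leaf — visit G.
    Visit J.
  At Q: no right child.
  Visit Q.
Visit N.

T, V, D, L, R, C, P, G, J, Q, N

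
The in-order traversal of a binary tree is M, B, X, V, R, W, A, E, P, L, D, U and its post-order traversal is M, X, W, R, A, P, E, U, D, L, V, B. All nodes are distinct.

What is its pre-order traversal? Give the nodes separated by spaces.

B M V X L E A R W P D U

The last element of post-order is the root; it splits in-order into left and right subtrees.
Root B: left subtree has 1 node {M}, right has 10 {X, V, R, W, A, E, P, L, D, U}.
  Root V: left subtree has 1 node {X}, right has 8 {R, W, A, E, P, L, D, U}.
    Root L: left subtree has 5 nodes {R, W, A, E, P}, right has 2 {D, U}.
      Root E: left subtree has 3 nodes {R, W, A}, right has 1 {P}.
        Root A: left subtree has 2 nodes {R, W}, right has 0 { }.
          Root R: left subtree has 0 nodes { }, right has 1 {W}.
      Root D: left subtree has 0 nodes { }, right has 1 {U}.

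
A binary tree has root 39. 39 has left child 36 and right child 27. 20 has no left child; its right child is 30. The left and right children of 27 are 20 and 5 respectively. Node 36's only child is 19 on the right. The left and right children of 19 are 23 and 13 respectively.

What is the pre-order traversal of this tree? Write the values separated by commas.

Pre-order visits the node, then its left subtree, then its right subtree.
Visit 39.
At 39: go left to 36.
  Visit 36.
  At 36: no left child.
  At 36: go right to 19.
    Visit 19.
    At 19: go left to 23.
      23 is a leaf — visit 23.
    At 19: go right to 13.
      13 is a leaf — visit 13.
At 39: go right to 27.
  Visit 27.
  At 27: go left to 20.
    Visit 20.
    At 20: no left child.
    At 20: go right to 30.
      30 is a leaf — visit 30.
  At 27: go right to 5.
    5 is a leaf — visit 5.

39, 36, 19, 23, 13, 27, 20, 30, 5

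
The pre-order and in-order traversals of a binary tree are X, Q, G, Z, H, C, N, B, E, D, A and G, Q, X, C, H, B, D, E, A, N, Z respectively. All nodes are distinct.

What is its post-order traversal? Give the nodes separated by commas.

The first element of pre-order is the root; it splits in-order into left and right subtrees.
Root X: left subtree has 2 nodes {G, Q}, right has 8 {C, H, B, D, E, A, N, Z}.
  Root Q: left subtree has 1 node {G}, right has 0 { }.
  Root Z: left subtree has 7 nodes {C, H, B, D, E, A, N}, right has 0 { }.
    Root H: left subtree has 1 node {C}, right has 5 {B, D, E, A, N}.
      Root N: left subtree has 4 nodes {B, D, E, A}, right has 0 { }.
        Root B: left subtree has 0 nodes { }, right has 3 {D, E, A}.
          Root E: left subtree has 1 node {D}, right has 1 {A}.

G, Q, C, D, A, E, B, N, H, Z, X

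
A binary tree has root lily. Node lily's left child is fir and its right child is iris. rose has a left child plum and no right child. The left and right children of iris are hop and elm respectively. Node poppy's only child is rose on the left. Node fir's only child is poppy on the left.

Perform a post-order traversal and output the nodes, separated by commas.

Post-order visits the left subtree, then the right subtree, then the node.
At lily: go left to fir.
  At fir: go left to poppy.
    At poppy: go left to rose.
      At rose: go left to plum.
        plum is a leaf — visit plum.
      At rose: no right child.
      Visit rose.
    At poppy: no right child.
    Visit poppy.
  At fir: no right child.
  Visit fir.
At lily: go right to iris.
  At iris: go left to hop.
    hop is a leaf — visit hop.
  At iris: go right to elm.
    elm is a leaf — visit elm.
  Visit iris.
Visit lily.

plum, rose, poppy, fir, hop, elm, iris, lily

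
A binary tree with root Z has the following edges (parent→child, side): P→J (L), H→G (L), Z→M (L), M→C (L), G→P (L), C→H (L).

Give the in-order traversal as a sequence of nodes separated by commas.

J, P, G, H, C, M, Z

In-order visits the left subtree, then the node, then the right subtree.
At Z: go left to M.
  At M: go left to C.
    At C: go left to H.
      At H: go left to G.
        At G: go left to P.
          At P: go left to J.
            J is a leaf — visit J.
          Visit P.
          At P: no right child.
        Visit G.
        At G: no right child.
      Visit H.
      At H: no right child.
    Visit C.
    At C: no right child.
  Visit M.
  At M: no right child.
Visit Z.
At Z: no right child.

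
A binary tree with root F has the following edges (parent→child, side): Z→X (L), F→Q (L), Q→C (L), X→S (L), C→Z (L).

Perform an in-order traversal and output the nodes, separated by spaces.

In-order visits the left subtree, then the node, then the right subtree.
At F: go left to Q.
  At Q: go left to C.
    At C: go left to Z.
      At Z: go left to X.
        At X: go left to S.
          S is a leaf — visit S.
        Visit X.
        At X: no right child.
      Visit Z.
      At Z: no right child.
    Visit C.
    At C: no right child.
  Visit Q.
  At Q: no right child.
Visit F.
At F: no right child.

S X Z C Q F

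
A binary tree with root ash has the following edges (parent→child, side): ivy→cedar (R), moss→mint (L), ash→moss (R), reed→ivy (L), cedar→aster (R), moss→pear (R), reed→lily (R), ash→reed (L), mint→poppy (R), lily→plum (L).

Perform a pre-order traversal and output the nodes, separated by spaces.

ash reed ivy cedar aster lily plum moss mint poppy pear

Pre-order visits the node, then its left subtree, then its right subtree.
Visit ash.
At ash: go left to reed.
  Visit reed.
  At reed: go left to ivy.
    Visit ivy.
    At ivy: no left child.
    At ivy: go right to cedar.
      Visit cedar.
      At cedar: no left child.
      At cedar: go right to aster.
        aster is a leaf — visit aster.
  At reed: go right to lily.
    Visit lily.
    At lily: go left to plum.
      plum is a leaf — visit plum.
    At lily: no right child.
At ash: go right to moss.
  Visit moss.
  At moss: go left to mint.
    Visit mint.
    At mint: no left child.
    At mint: go right to poppy.
      poppy is a leaf — visit poppy.
  At moss: go right to pear.
    pear is a leaf — visit pear.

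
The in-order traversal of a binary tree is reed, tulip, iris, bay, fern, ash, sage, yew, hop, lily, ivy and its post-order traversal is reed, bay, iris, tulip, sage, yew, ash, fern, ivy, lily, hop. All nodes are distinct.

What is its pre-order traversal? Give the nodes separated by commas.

The last element of post-order is the root; it splits in-order into left and right subtrees.
Root hop: left subtree has 8 nodes {reed, tulip, iris, bay, fern, ash, sage, yew}, right has 2 {lily, ivy}.
  Root fern: left subtree has 4 nodes {reed, tulip, iris, bay}, right has 3 {ash, sage, yew}.
    Root tulip: left subtree has 1 node {reed}, right has 2 {iris, bay}.
      Root iris: left subtree has 0 nodes { }, right has 1 {bay}.
    Root ash: left subtree has 0 nodes { }, right has 2 {sage, yew}.
      Root yew: left subtree has 1 node {sage}, right has 0 { }.
  Root lily: left subtree has 0 nodes { }, right has 1 {ivy}.

hop, fern, tulip, reed, iris, bay, ash, yew, sage, lily, ivy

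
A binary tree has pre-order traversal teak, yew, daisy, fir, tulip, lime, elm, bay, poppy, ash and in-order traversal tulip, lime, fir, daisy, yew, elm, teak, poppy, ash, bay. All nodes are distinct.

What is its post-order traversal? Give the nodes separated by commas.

The first element of pre-order is the root; it splits in-order into left and right subtrees.
Root teak: left subtree has 6 nodes {tulip, lime, fir, daisy, yew, elm}, right has 3 {poppy, ash, bay}.
  Root yew: left subtree has 4 nodes {tulip, lime, fir, daisy}, right has 1 {elm}.
    Root daisy: left subtree has 3 nodes {tulip, lime, fir}, right has 0 { }.
      Root fir: left subtree has 2 nodes {tulip, lime}, right has 0 { }.
        Root tulip: left subtree has 0 nodes { }, right has 1 {lime}.
  Root bay: left subtree has 2 nodes {poppy, ash}, right has 0 { }.
    Root poppy: left subtree has 0 nodes { }, right has 1 {ash}.

lime, tulip, fir, daisy, elm, yew, ash, poppy, bay, teak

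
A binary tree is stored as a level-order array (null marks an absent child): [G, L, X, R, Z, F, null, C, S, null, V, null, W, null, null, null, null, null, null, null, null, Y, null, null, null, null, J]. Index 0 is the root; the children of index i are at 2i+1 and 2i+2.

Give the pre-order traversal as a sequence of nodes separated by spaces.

G L R C S Z V Y X F W J

Pre-order visits the node, then its left subtree, then its right subtree.
Visit G.
At G: go left to L.
  Visit L.
  At L: go left to R.
    Visit R.
    At R: go left to C.
      C is a leaf — visit C.
    At R: go right to S.
      S is a leaf — visit S.
  At L: go right to Z.
    Visit Z.
    At Z: no left child.
    At Z: go right to V.
      Visit V.
      At V: go left to Y.
        Y is a leaf — visit Y.
      At V: no right child.
At G: go right to X.
  Visit X.
  At X: go left to F.
    Visit F.
    At F: no left child.
    At F: go right to W.
      Visit W.
      At W: no left child.
      At W: go right to J.
        J is a leaf — visit J.
  At X: no right child.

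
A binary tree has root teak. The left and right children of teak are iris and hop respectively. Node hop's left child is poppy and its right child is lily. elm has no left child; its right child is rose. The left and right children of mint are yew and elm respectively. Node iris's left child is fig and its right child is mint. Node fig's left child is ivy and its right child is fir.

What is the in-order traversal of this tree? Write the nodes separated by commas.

ivy, fig, fir, iris, yew, mint, elm, rose, teak, poppy, hop, lily

In-order visits the left subtree, then the node, then the right subtree.
At teak: go left to iris.
  At iris: go left to fig.
    At fig: go left to ivy.
      ivy is a leaf — visit ivy.
    Visit fig.
    At fig: go right to fir.
      fir is a leaf — visit fir.
  Visit iris.
  At iris: go right to mint.
    At mint: go left to yew.
      yew is a leaf — visit yew.
    Visit mint.
    At mint: go right to elm.
      At elm: no left child.
      Visit elm.
      At elm: go right to rose.
        rose is a leaf — visit rose.
Visit teak.
At teak: go right to hop.
  At hop: go left to poppy.
    poppy is a leaf — visit poppy.
  Visit hop.
  At hop: go right to lily.
    lily is a leaf — visit lily.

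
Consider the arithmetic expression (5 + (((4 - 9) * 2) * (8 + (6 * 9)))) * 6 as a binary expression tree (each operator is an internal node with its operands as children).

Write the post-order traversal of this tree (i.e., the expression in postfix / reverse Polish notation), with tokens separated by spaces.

Post-order on an expression tree gives postfix notation: for each operator, emit left operand, right operand, then the operator.

5 4 9 - 2 * 8 6 9 * + * + 6 *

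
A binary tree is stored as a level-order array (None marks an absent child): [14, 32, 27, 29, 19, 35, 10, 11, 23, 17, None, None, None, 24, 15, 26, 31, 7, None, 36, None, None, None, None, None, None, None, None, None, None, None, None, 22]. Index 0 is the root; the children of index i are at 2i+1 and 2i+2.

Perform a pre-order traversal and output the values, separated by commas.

Pre-order visits the node, then its left subtree, then its right subtree.
Visit 14.
At 14: go left to 32.
  Visit 32.
  At 32: go left to 29.
    Visit 29.
    At 29: go left to 11.
      Visit 11.
      At 11: go left to 26.
        Visit 26.
        At 26: no left child.
        At 26: go right to 22.
          22 is a leaf — visit 22.
      At 11: go right to 31.
        31 is a leaf — visit 31.
    At 29: go right to 23.
      Visit 23.
      At 23: go left to 7.
        7 is a leaf — visit 7.
      At 23: no right child.
  At 32: go right to 19.
    Visit 19.
    At 19: go left to 17.
      Visit 17.
      At 17: go left to 36.
        36 is a leaf — visit 36.
      At 17: no right child.
    At 19: no right child.
At 14: go right to 27.
  Visit 27.
  At 27: go left to 35.
    35 is a leaf — visit 35.
  At 27: go right to 10.
    Visit 10.
    At 10: go left to 24.
      24 is a leaf — visit 24.
    At 10: go right to 15.
      15 is a leaf — visit 15.

14, 32, 29, 11, 26, 22, 31, 23, 7, 19, 17, 36, 27, 35, 10, 24, 15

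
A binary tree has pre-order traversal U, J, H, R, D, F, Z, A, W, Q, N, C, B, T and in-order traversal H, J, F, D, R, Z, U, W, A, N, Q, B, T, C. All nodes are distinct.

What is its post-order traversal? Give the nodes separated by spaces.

H F D Z R J W N T B C Q A U

The first element of pre-order is the root; it splits in-order into left and right subtrees.
Root U: left subtree has 6 nodes {H, J, F, D, R, Z}, right has 7 {W, A, N, Q, B, T, C}.
  Root J: left subtree has 1 node {H}, right has 4 {F, D, R, Z}.
    Root R: left subtree has 2 nodes {F, D}, right has 1 {Z}.
      Root D: left subtree has 1 node {F}, right has 0 { }.
  Root A: left subtree has 1 node {W}, right has 5 {N, Q, B, T, C}.
    Root Q: left subtree has 1 node {N}, right has 3 {B, T, C}.
      Root C: left subtree has 2 nodes {B, T}, right has 0 { }.
        Root B: left subtree has 0 nodes { }, right has 1 {T}.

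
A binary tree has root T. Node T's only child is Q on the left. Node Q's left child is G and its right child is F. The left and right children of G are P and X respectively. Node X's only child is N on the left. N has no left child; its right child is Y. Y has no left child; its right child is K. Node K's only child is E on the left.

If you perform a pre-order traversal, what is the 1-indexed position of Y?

7

Pre-order visits the node, then its left subtree, then its right subtree.
Visit T.
At T: go left to Q.
  Visit Q.
  At Q: go left to G.
    Visit G.
    At G: go left to P.
      P is a leaf — visit P.
    At G: go right to X.
      Visit X.
      At X: go left to N.
        Visit N.
        At N: no left child.
        At N: go right to Y.
          Visit Y.
          At Y: no left child.
          At Y: go right to K.
            Visit K.
            At K: go left to E.
              E is a leaf — visit E.
            At K: no right child.
      At X: no right child.
  At Q: go right to F.
    F is a leaf — visit F.
At T: no right child.
Full pre-order sequence: T, Q, G, P, X, N, Y, K, E, F.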